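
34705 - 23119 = 11586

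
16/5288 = 2/661 = 0.00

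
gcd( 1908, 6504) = 12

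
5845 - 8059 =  - 2214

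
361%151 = 59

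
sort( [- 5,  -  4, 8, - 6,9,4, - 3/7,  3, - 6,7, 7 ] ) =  [ - 6, - 6, - 5, - 4,-3/7, 3,4,7,7,  8, 9 ]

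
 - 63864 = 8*( - 7983)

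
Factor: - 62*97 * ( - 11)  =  66154= 2^1*11^1*31^1 * 97^1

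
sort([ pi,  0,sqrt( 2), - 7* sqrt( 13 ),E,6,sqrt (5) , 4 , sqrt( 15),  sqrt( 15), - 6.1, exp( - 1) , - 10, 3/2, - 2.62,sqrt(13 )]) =[ - 7*sqrt (13) , - 10, - 6.1, - 2.62 , 0, exp( -1 ), sqrt( 2),3/2, sqrt( 5),E,pi, sqrt( 13 ),sqrt( 15),sqrt(15) , 4 , 6 ] 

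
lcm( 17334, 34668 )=34668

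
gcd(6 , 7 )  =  1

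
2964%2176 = 788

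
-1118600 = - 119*9400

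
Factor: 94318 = 2^1*7^1*6737^1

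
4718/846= 5+244/423 = 5.58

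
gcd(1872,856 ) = 8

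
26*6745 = 175370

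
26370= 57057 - 30687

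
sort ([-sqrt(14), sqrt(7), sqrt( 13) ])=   [ - sqrt ( 14 ), sqrt(7 ),  sqrt(13)] 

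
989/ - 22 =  - 989/22 = - 44.95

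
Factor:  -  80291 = - 17^1 * 4723^1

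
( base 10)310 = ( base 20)FA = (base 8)466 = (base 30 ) aa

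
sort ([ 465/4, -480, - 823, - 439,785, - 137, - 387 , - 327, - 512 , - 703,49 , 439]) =[ - 823, - 703, - 512, - 480, - 439,  -  387, - 327, - 137,49, 465/4,439,785]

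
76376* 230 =17566480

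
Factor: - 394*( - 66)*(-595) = -2^2 * 3^1*5^1*7^1*11^1*17^1 * 197^1 = - 15472380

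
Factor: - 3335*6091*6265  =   - 5^2 * 7^1 *23^1*29^1 * 179^1*6091^1=-127263983525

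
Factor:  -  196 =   -  2^2 *7^2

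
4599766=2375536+2224230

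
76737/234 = 327 + 73/78  =  327.94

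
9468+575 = 10043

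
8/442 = 4/221 = 0.02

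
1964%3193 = 1964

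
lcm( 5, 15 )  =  15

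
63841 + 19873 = 83714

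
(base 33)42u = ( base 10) 4452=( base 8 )10544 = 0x1164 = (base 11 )3388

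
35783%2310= 1133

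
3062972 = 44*69613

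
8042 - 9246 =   -  1204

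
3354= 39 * 86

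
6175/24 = 6175/24 = 257.29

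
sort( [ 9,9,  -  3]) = [ - 3, 9,9] 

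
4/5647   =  4/5647 = 0.00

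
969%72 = 33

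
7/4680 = 7/4680 = 0.00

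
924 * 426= 393624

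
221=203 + 18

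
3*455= 1365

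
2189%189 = 110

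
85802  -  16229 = 69573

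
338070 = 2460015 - 2121945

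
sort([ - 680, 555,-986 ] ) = [ - 986, - 680,555]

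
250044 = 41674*6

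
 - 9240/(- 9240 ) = 1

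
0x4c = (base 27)2m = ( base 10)76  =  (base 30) 2g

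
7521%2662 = 2197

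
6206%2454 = 1298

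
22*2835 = 62370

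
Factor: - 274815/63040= - 2^ (-6)*3^2*31^1 =- 279/64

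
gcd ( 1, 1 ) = 1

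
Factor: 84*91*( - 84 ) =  - 642096 = - 2^4*3^2*7^3*13^1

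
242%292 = 242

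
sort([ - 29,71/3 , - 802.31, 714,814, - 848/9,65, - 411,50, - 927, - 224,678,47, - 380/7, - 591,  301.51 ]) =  [ - 927, - 802.31, - 591, - 411, - 224 , - 848/9, - 380/7, - 29, 71/3 , 47,  50, 65,301.51,678,714, 814] 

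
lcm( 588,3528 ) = 3528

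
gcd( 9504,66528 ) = 9504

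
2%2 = 0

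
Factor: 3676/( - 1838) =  - 2^1=-2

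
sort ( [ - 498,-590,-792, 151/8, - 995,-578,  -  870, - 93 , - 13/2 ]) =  [-995,-870,-792  ,-590,  -  578, - 498, - 93,  -  13/2,  151/8 ] 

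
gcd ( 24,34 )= 2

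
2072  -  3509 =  - 1437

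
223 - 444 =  - 221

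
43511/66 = 43511/66 = 659.26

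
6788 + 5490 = 12278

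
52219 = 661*79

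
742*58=43036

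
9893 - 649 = 9244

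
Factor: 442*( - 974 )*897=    - 2^2*3^1*13^2 *17^1 * 23^1  *487^1 = - 386165676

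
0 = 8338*0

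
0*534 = 0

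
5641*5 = 28205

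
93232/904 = 103 + 15/113  =  103.13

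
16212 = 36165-19953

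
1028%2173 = 1028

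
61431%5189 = 4352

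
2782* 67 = 186394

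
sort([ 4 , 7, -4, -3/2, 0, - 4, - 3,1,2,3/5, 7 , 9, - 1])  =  [ - 4 ,  -  4,-3,-3/2, - 1 , 0, 3/5 , 1, 2,4 , 7,7, 9]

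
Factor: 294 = 2^1*3^1 * 7^2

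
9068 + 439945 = 449013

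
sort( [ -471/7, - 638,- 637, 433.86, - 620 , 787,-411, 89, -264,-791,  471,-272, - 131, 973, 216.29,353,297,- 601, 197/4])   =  [- 791,  -  638, - 637, - 620,  -  601 ,- 411,  -  272,-264, - 131,-471/7,197/4,89,216.29  ,  297,  353,  433.86, 471, 787, 973 ] 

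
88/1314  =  44/657  =  0.07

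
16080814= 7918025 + 8162789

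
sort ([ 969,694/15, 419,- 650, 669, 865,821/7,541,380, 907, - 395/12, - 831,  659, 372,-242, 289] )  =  [ - 831, - 650, - 242, - 395/12, 694/15,821/7, 289,372, 380,419, 541,659,669, 865, 907,969 ]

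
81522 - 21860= 59662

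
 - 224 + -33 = - 257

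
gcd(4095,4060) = 35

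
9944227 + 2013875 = 11958102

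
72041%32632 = 6777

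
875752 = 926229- 50477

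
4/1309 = 4/1309=0.00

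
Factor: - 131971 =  - 7^1*17^1 * 1109^1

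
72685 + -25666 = 47019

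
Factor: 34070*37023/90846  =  3^( - 1 ) * 5^1*7^( - 1 )*41^1*43^1*103^(  -  1)*3407^1 = 30032705/2163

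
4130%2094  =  2036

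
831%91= 12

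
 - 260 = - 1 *260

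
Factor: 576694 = 2^1 * 29^1*61^1*163^1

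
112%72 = 40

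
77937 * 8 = 623496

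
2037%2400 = 2037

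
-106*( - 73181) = 7757186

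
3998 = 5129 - 1131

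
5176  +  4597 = 9773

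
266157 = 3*88719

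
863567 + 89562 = 953129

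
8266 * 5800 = 47942800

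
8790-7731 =1059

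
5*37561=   187805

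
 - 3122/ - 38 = 82  +  3/19=82.16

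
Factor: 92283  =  3^1*19^1 * 1619^1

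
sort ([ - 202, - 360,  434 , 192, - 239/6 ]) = [-360, - 202, - 239/6,192,434 ]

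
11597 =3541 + 8056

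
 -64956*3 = -194868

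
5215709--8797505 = 14013214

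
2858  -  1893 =965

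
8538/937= 9 + 105/937 =9.11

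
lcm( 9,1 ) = 9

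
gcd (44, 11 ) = 11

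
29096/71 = 29096/71 = 409.80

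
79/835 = 79/835 =0.09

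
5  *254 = 1270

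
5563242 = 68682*81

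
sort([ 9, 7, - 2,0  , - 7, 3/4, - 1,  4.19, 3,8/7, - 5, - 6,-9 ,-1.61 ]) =[- 9, -7, - 6, - 5, - 2 , - 1.61, - 1, 0, 3/4,8/7, 3,4.19 , 7, 9 ] 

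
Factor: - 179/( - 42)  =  2^( - 1) * 3^( - 1 )*7^( - 1 )*179^1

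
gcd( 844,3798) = 422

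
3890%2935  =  955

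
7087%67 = 52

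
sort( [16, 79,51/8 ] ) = [51/8  ,  16, 79 ]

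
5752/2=2876 = 2876.00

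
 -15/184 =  - 1 + 169/184=-0.08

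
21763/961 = 22 + 621/961 = 22.65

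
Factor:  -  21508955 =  - 5^1*13^1*330907^1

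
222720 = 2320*96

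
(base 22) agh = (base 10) 5209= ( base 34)4h7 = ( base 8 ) 12131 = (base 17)1107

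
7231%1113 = 553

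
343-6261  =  -5918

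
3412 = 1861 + 1551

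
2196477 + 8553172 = 10749649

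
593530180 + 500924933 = 1094455113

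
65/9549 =65/9549=0.01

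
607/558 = 1 + 49/558 = 1.09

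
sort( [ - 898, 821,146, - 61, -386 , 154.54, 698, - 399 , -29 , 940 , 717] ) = [ - 898 ,  -  399,- 386,-61, - 29, 146, 154.54, 698,  717 , 821,940 ] 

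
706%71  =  67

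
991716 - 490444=501272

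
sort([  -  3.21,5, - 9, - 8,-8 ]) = [ - 9, - 8,  -  8, - 3.21,5]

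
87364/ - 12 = -21841/3  =  - 7280.33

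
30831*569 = 17542839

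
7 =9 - 2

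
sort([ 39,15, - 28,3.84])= [ -28, 3.84,15 , 39 ]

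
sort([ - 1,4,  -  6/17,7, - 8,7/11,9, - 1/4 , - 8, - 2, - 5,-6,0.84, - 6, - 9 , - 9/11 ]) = [-9, - 8, - 8,-6, - 6,-5, - 2, - 1 ,  -  9/11, - 6/17, - 1/4,  7/11, 0.84,4 , 7,9]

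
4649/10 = 4649/10 =464.90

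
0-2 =-2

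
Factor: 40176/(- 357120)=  - 2^( - 4 )*3^2 *5^(- 1 ) = - 9/80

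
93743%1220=1023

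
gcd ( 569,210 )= 1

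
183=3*61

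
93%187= 93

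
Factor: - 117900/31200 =-393/104= -2^(  -  3 )*3^1*13^(-1)*131^1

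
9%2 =1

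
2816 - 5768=-2952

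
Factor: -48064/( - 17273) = 64/23 = 2^6*23^(  -  1) 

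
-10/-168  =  5/84= 0.06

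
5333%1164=677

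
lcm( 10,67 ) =670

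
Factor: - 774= - 2^1*3^2* 43^1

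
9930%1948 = 190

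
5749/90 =63 + 79/90 = 63.88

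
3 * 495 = 1485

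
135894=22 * 6177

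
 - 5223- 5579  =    -  10802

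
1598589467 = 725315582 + 873273885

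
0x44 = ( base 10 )68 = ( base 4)1010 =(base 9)75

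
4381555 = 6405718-2024163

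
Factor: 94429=89^1*1061^1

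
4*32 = 128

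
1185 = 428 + 757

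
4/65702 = 2/32851 = 0.00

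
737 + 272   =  1009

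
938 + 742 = 1680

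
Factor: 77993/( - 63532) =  - 2^( - 2)*7^(-1)*23^1 * 2269^( - 1 )*3391^1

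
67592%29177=9238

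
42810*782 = 33477420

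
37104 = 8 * 4638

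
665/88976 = 665/88976 = 0.01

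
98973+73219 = 172192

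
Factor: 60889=60889^1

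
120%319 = 120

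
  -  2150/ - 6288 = 1075/3144 = 0.34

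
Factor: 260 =2^2 * 5^1*13^1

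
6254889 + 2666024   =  8920913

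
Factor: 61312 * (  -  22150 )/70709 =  - 2^8 * 5^2*443^1 * 479^1*70709^( - 1) = - 1358060800/70709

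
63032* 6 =378192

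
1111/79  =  1111/79 = 14.06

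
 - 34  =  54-88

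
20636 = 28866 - 8230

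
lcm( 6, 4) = 12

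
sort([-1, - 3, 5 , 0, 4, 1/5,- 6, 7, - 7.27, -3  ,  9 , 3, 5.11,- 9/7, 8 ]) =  [ - 7.27, - 6 , - 3,  -  3,-9/7, - 1,  0, 1/5  ,  3, 4 , 5, 5.11,7,8,9]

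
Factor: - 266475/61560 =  - 935/216=- 2^( - 3)*3^( - 3 )  *  5^1*11^1*17^1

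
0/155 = 0 = 0.00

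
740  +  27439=28179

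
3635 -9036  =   - 5401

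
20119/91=221 + 8/91 = 221.09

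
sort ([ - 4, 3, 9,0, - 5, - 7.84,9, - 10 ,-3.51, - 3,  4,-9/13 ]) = [ - 10,  -  7.84 , - 5, - 4, - 3.51, - 3 , - 9/13,0 , 3,4, 9, 9 ] 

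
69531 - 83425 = - 13894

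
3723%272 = 187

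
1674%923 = 751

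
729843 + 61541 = 791384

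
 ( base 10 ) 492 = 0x1EC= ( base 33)eu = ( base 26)io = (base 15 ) 22C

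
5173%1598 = 379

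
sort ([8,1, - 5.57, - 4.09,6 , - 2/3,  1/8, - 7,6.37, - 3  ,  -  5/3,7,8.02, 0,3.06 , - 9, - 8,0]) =[ - 9, - 8, - 7, - 5.57, - 4.09  , - 3,  -  5/3, - 2/3,0,  0,  1/8, 1,3.06, 6,6.37, 7,8,8.02 ]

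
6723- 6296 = 427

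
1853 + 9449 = 11302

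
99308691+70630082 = 169938773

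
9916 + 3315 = 13231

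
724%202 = 118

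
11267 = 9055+2212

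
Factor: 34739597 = 34739597^1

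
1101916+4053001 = 5154917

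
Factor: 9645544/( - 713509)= - 2^3*713509^( - 1 )*1205693^1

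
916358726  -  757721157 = 158637569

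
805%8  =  5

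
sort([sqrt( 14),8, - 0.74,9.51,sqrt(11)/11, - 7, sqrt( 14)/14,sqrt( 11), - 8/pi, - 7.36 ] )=[-7.36, - 7, - 8/pi, - 0.74,sqrt ( 14)/14 , sqrt( 11)/11,sqrt ( 11 ), sqrt(14), 8,  9.51]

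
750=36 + 714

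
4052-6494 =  - 2442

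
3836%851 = 432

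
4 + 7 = 11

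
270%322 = 270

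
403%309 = 94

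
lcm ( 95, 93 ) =8835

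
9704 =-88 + 9792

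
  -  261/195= -2 + 43/65  =  -  1.34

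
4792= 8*599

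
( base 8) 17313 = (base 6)100255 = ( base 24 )dgb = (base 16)1ECB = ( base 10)7883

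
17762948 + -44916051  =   - 27153103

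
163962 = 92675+71287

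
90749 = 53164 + 37585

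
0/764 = 0 = 0.00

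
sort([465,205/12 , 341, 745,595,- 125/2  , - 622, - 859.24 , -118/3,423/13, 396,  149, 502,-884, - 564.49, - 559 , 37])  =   [ - 884, - 859.24, - 622,-564.49, - 559,  -  125/2,-118/3,205/12,423/13, 37 , 149,  341, 396,465, 502  ,  595, 745]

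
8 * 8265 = 66120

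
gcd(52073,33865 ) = 1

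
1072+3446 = 4518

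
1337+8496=9833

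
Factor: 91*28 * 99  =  252252 = 2^2*3^2*7^2*11^1*13^1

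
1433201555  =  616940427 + 816261128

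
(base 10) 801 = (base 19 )243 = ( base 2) 1100100001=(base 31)PQ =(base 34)NJ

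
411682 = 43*9574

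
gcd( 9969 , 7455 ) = 3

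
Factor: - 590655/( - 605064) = 2^( - 3)*5^1*13^2 * 17^( - 1)*233^1*1483^( - 1 ) = 196885/201688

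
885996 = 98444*9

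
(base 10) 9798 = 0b10011001000110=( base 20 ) 149I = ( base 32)9I6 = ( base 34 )8g6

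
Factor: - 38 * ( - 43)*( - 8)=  - 13072 = - 2^4*19^1*43^1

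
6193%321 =94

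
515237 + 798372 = 1313609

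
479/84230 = 479/84230 = 0.01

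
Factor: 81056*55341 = 4485720096 = 2^5*3^2*11^1*13^1 * 17^1*43^1*149^1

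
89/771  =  89/771 = 0.12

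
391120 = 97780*4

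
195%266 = 195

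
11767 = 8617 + 3150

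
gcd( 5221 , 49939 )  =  1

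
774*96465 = 74663910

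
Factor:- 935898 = - 2^1* 3^1*151^1 * 1033^1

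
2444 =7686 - 5242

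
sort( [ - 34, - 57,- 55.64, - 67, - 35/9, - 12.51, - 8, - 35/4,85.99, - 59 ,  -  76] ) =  [ - 76, - 67, - 59, - 57, - 55.64, - 34, - 12.51, - 35/4, - 8,  -  35/9,85.99 ] 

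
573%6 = 3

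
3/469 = 3/469 = 0.01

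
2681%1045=591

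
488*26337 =12852456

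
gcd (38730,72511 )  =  1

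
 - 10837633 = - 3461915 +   -  7375718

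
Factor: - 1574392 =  - 2^3*196799^1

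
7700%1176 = 644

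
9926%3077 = 695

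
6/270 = 1/45 = 0.02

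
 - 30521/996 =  - 30521/996=- 30.64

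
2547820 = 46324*55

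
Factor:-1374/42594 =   -  31^(-1 ) = - 1/31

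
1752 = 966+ 786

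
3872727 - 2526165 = 1346562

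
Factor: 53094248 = 2^3*6636781^1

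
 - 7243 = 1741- 8984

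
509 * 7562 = 3849058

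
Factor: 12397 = 7^2*11^1*23^1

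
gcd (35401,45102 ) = 1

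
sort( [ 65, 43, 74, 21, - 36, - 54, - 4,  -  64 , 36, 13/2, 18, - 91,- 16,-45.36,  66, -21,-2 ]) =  [ - 91, - 64, - 54, - 45.36, - 36, - 21, - 16, - 4, -2,13/2,18, 21, 36, 43,  65, 66, 74 ]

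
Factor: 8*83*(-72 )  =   - 47808 = - 2^6*3^2*83^1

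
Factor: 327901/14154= 139/6 = 2^( - 1) *3^ (  -  1 ) * 139^1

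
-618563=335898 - 954461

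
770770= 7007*110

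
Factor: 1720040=2^3*5^1*7^1*6143^1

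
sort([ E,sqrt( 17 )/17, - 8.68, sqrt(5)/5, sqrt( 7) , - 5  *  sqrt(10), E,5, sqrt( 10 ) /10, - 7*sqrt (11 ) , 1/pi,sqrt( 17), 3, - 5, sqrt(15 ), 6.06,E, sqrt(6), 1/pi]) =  [-7*sqrt( 11), - 5*sqrt(10 ), - 8.68, - 5, sqrt(17)/17,sqrt(10)/10, 1/pi, 1/pi,sqrt( 5 ) /5, sqrt(6 ), sqrt(7 )  ,  E, E, E,3, sqrt(15), sqrt( 17 ), 5, 6.06]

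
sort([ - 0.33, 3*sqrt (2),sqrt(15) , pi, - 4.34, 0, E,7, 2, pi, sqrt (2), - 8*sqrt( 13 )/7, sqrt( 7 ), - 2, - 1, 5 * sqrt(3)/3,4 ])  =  [ - 4.34, - 8* sqrt( 13)/7 , - 2, - 1, - 0.33 , 0,sqrt(2), 2,sqrt( 7), E, 5*sqrt( 3 ) /3, pi,pi, sqrt(15), 4, 3*sqrt(2),7 ] 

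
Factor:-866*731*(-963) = 609623298 = 2^1 * 3^2 * 17^1*43^1  *107^1*433^1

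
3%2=1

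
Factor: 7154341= 107^1*66863^1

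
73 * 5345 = 390185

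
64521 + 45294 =109815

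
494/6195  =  494/6195  =  0.08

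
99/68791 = 99/68791=0.00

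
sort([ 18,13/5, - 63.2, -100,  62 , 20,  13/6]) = [ - 100, - 63.2,13/6, 13/5,18,20,62]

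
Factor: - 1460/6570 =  - 2/9 = - 2^1*3^(-2 ) 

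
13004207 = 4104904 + 8899303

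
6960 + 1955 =8915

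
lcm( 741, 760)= 29640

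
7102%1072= 670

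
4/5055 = 4/5055 = 0.00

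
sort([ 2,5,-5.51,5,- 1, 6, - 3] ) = [-5.51, - 3, - 1,2,  5,5,6 ]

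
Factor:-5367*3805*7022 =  - 143399316570 = -2^1*3^1*5^1 * 761^1 * 1789^1 * 3511^1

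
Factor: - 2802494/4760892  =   - 2^(-1)*3^( - 2 ) * 132247^( - 1)*1401247^1=- 1401247/2380446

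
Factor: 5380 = 2^2 * 5^1*269^1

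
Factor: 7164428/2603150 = 3582214/1301575 = 2^1*5^(  -  2 )*11^(- 1)*283^1*4733^(-1)*6329^1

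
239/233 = 239/233 = 1.03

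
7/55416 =7/55416 = 0.00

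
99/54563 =99/54563 = 0.00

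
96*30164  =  2895744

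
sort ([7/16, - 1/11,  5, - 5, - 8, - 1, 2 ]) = [ - 8,-5,  -  1 , - 1/11 , 7/16, 2,  5] 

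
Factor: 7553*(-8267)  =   - 62440651 = - 7^2*13^1*83^1*1181^1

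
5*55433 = 277165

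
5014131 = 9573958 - 4559827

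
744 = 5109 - 4365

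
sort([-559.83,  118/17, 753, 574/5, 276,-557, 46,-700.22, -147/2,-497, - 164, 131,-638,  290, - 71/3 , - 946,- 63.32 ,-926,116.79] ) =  [- 946,-926, - 700.22, - 638, - 559.83, - 557 , - 497 , - 164, - 147/2,-63.32,-71/3,  118/17, 46 , 574/5, 116.79,131, 276, 290,753 ] 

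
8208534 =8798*933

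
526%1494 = 526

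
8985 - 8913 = 72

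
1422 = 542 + 880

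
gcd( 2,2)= 2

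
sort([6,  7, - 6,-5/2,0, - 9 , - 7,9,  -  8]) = [ - 9, - 8, - 7, - 6, - 5/2,  0,  6 , 7,9]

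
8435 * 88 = 742280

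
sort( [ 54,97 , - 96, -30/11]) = [ - 96, - 30/11, 54,97]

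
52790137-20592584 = 32197553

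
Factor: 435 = 3^1*5^1*29^1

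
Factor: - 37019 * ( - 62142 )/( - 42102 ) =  - 383405783/7017 = - 3^ ( - 1 )*2339^(-1)*10357^1*37019^1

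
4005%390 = 105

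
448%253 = 195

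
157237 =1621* 97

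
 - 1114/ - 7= 1114/7= 159.14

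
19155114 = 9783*1958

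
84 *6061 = 509124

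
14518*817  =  11861206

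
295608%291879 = 3729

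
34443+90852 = 125295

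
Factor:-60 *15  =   - 900 = - 2^2 * 3^2 * 5^2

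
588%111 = 33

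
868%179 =152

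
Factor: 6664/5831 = 2^3*7^( - 1) = 8/7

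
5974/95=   5974/95= 62.88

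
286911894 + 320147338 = 607059232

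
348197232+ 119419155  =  467616387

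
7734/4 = 1933+1/2 = 1933.50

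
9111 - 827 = 8284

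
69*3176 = 219144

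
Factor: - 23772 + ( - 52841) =-23^1*3331^1 = - 76613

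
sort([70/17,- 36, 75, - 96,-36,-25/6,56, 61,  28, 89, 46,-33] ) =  [ - 96, - 36, - 36, - 33, - 25/6, 70/17,28, 46,56, 61, 75, 89]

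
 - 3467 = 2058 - 5525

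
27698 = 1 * 27698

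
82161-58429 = 23732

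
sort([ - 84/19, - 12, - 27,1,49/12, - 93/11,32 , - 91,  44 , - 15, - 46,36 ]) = [ -91, - 46, - 27, - 15 , - 12 , - 93/11, - 84/19,1 , 49/12 , 32, 36 , 44 ] 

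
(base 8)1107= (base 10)583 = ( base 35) GN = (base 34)H5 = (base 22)14b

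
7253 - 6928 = 325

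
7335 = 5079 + 2256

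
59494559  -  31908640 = 27585919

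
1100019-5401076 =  - 4301057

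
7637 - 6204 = 1433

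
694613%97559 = 11700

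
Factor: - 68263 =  - 13^1*59^1 * 89^1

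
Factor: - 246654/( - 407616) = 213/352 = 2^( - 5 )*3^1*11^(  -  1)*71^1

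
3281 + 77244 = 80525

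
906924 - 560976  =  345948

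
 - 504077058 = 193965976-698043034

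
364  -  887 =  - 523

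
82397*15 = 1235955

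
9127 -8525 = 602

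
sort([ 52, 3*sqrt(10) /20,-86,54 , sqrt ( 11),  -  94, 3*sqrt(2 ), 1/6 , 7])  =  [-94, -86, 1/6, 3*sqrt( 10) /20,sqrt( 11 ),3*sqrt( 2 ),7, 52,54]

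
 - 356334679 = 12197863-368532542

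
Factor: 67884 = 2^2*3^1*5657^1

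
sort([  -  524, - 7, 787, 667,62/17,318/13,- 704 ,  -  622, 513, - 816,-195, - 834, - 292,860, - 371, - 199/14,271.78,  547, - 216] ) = [ - 834, - 816, - 704,-622 ,  -  524, - 371, - 292, - 216,-195, - 199/14,-7,62/17,318/13,271.78, 513,547,667, 787,860 ]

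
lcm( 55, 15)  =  165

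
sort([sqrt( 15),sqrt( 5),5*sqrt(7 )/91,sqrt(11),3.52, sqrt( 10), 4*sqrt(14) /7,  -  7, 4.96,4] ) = [ - 7,5*sqrt( 7)/91,4*sqrt(14) /7,sqrt( 5),sqrt( 10),sqrt (11),3.52,  sqrt( 15),4,4.96 ] 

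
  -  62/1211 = -1 + 1149/1211 = - 0.05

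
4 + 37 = 41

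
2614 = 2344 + 270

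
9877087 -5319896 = 4557191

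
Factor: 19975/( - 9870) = - 2^( - 1) *3^( - 1 )*5^1*7^(  -  1)* 17^1 = - 85/42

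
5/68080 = 1/13616 = 0.00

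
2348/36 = 65+2/9 = 65.22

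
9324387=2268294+7056093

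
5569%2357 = 855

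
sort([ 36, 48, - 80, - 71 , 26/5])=[ - 80, - 71,26/5,36,48]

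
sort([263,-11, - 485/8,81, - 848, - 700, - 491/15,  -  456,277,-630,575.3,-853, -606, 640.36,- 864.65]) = [ - 864.65, - 853, - 848, - 700, - 630,-606,-456, - 485/8, -491/15,  -  11,81,263,277,575.3 , 640.36] 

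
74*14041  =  1039034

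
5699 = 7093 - 1394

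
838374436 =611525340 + 226849096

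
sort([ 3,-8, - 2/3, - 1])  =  [ - 8, - 1, - 2/3,3 ] 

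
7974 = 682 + 7292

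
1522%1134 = 388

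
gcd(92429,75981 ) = 1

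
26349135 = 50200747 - 23851612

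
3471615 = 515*6741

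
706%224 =34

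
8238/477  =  17 + 43/159  =  17.27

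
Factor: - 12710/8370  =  -41/27 = - 3^( - 3)*41^1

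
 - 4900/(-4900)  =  1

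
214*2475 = 529650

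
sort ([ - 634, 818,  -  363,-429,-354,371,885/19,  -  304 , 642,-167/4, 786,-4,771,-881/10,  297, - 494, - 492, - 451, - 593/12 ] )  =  [-634, - 494, - 492, - 451,-429, - 363, - 354,  -  304,-881/10,- 593/12, - 167/4,-4,  885/19, 297, 371, 642, 771, 786,818] 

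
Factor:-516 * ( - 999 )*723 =2^2*3^5*37^1*43^1*241^1 = 372694932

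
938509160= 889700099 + 48809061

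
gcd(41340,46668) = 12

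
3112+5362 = 8474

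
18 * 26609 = 478962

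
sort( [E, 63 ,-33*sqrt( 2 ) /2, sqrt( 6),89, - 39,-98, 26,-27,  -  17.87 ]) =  [ - 98,-39, - 27,-33 * sqrt( 2)/2,-17.87,  sqrt(6), E, 26, 63 , 89]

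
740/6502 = 370/3251 = 0.11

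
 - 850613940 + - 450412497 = -1301026437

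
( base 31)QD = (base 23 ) 1ce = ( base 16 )333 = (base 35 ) ne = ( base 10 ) 819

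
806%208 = 182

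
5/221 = 5/221 = 0.02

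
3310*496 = 1641760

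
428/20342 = 214/10171 = 0.02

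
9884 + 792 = 10676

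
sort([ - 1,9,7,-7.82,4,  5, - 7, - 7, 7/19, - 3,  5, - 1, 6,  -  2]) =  [ - 7.82, - 7, - 7, - 3 , - 2,-1, - 1,7/19, 4 , 5 , 5, 6,7 , 9] 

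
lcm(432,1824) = 16416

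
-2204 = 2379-4583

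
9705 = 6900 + 2805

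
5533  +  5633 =11166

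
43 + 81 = 124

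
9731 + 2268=11999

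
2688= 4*672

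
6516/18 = 362 = 362.00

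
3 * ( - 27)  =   - 81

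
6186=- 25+6211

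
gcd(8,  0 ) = 8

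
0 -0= 0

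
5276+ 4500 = 9776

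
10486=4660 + 5826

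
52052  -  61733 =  - 9681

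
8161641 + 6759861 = 14921502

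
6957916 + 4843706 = 11801622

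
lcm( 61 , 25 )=1525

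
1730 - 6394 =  - 4664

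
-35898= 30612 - 66510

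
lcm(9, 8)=72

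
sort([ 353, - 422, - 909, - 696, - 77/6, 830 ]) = [ - 909, - 696, - 422, - 77/6, 353, 830]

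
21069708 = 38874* 542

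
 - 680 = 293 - 973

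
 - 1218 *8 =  - 9744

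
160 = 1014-854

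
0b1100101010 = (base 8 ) 1452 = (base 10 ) 810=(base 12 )576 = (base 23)1C5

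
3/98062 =3/98062  =  0.00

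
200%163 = 37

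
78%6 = 0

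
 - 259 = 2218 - 2477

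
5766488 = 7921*728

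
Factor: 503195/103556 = 2^( - 2 )*5^1* 7^1*11^1*1307^1*25889^( - 1 )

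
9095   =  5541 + 3554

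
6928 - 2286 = 4642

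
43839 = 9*4871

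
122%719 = 122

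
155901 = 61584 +94317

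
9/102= 3/34 = 0.09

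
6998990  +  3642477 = 10641467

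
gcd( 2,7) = 1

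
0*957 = 0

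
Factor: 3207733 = 3207733^1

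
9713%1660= 1413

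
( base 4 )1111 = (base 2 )1010101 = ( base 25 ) 3A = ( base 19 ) 49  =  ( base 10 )85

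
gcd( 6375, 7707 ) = 3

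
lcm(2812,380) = 14060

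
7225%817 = 689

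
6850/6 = 3425/3 = 1141.67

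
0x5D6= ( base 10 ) 1494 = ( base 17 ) 52F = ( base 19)42c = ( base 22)31K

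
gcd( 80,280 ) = 40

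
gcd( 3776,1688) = 8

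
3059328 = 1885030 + 1174298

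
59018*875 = 51640750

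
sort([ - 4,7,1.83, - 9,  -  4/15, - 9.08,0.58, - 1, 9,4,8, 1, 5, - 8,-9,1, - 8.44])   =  [ - 9.08, - 9, - 9,-8.44, -8 ,- 4 , - 1,  -  4/15,0.58,1,1,1.83, 4,5,7 , 8,  9 ]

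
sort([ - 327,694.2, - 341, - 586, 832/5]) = [ - 586, - 341, - 327,832/5 , 694.2] 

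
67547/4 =67547/4 = 16886.75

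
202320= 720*281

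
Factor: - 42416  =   - 2^4*11^1*241^1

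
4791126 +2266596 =7057722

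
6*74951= 449706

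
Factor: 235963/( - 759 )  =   - 3^( - 1 )*7^1 *11^( -1) * 13^1*23^( - 1) * 2593^1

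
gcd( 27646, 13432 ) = 46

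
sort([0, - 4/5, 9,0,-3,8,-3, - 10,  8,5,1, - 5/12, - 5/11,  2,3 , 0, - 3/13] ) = [ - 10,  -  3, - 3, - 4/5, - 5/11, -5/12, - 3/13  ,  0,0, 0, 1,2,3,5, 8,8, 9]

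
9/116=9/116 = 0.08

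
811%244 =79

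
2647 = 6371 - 3724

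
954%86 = 8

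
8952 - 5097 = 3855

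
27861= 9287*3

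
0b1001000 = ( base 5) 242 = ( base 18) 40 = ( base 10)72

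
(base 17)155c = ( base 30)755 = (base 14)24d1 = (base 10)6455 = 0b1100100110111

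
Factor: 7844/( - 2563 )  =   - 2^2* 11^ ( -1)*37^1*53^1*233^(- 1)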